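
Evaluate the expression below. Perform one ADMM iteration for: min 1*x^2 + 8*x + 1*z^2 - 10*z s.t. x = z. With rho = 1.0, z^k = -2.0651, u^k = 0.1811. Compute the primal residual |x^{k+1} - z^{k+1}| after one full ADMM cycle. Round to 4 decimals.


ADMM iteration with rho = 1.0, z^k = -2.0651, u^k = 0.1811
Step 1: x-update.
Minimize 1*x^2 + 8*x + (1.0/2)*(x + 2.0651 + 0.1811)^2
FOC: (2*1 + 1.0)*x = -8 + 1.0*(-2.0651 - 0.1811)
x^{k+1} = -3.4154
Step 2: z-update.
Minimize 1*z^2 - 10*z + (1.0/2)*(-3.4154 - z + 0.1811)^2
FOC: (2*1 + 1.0)*z = 10 + 1.0*(-3.4154 + 0.1811)
z^{k+1} = 2.2552
Step 3: u-update.
u^{k+1} = 0.1811 - 3.4154 - 2.2552 = -5.4895
Step 4: Primal residual = |-3.4154 - 2.2552| = 5.6706


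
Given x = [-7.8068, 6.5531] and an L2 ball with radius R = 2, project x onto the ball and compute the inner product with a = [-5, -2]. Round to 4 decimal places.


Step 1: Compute ||x|| (intermediates to 6 decimals).
||x|| = sqrt((-7.8068)^2 + 6.5531^2) = 10.192607
Step 2: Project.
Since ||x|| > R, scale = R/||x|| = 2/10.192607 = 0.196221, proj(x) = scale * x
proj(x) = [-1.531858, 1.285856]
Step 3: Dot product.
a^T * proj(x) = -5*(-1.531858) - 2*1.285856 = 5.0876


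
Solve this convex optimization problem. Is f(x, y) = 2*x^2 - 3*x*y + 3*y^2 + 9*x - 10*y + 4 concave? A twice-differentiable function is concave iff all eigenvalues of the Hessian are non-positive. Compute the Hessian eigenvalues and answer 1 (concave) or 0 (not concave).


The Hessian of f(x,y) = 2*x^2 - 3*x*y + 3*y^2 + 9*x - 10*y + 4 is:
H = [[4, -3], [-3, 6]]
Trace = 4 + 6 = 10
Determinant = 4*6 - (-3)^2 = 15
Discriminant = (10)^2 - 4*15 = 40.0
Eigenvalues: lambda_1 = 1.8377, lambda_2 = 8.1623
The function is not concave.

0


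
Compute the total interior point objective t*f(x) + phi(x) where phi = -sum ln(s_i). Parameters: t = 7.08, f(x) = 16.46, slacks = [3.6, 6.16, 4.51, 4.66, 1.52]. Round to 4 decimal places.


Step 1: Compute log-barrier.
ln values: [1.2809, 1.8181, 1.5063, 1.539, 0.4187]
phi = -(1.2809 + 1.8181 + 1.5063 + 1.539 + 0.4187) = -6.563
Step 2: Compute augmented objective.
t*f(x) = 7.08*16.46 = 116.5368
Total = 116.5368 - 6.563 = 109.9738


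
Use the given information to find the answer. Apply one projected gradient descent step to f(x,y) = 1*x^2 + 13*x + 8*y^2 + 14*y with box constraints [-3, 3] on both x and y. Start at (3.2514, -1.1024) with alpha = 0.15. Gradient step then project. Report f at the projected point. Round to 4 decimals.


Step 1: Compute gradient at (3.2514, -1.1024).
grad_x = 2*1*3.2514 + 13 = 19.5028
grad_y = 2*8*-1.1024 + 14 = -3.6384
Step 2: Gradient step.
x_raw = 3.2514 - 0.15*19.5028 = 0.326
y_raw = -1.1024 - 0.15*-3.6384 = -0.5566
Step 3: Project onto [-3, 3].
x_proj = clip(0.326) = 0.326
y_proj = clip(-0.5566) = -0.5566
Step 4: Evaluate f.
f(0.326, -0.5566) = -0.9702


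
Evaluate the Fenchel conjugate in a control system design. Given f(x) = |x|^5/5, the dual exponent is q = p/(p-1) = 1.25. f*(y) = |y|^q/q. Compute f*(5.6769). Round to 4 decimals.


The conjugate exponent q satisfies 1/p + 1/q = 1.
p = 5, so q = 5/(5 - 1) = 1.25
|y|^q = 5.6769^1.25 = 8.7627
f*(5.6769) = 8.7627 / 1.25 = 7.0102


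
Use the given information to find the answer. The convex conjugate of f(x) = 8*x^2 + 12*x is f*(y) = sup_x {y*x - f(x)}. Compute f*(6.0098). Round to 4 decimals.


f*(y) = sup_x {y*x - a*x^2 - b*x} = sup_x {(y-b)*x - a*x^2}
FOC: (y - b) - 2a*x = 0 => x* = (y - b)/(2a)
x* = (6.0098 - 12)/(2*8) = -0.3744
f*(6.0098) = (y-b)^2/(4a) = (6.0098 - 12)^2/(4*8)
= 35.8825/32 = 1.1213


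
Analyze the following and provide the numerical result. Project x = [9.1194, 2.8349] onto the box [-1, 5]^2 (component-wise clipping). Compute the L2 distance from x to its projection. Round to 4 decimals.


Project each component onto [-1, 5].
clip(9.1194) = 5.0, clip(2.8349) = 2.8349
Projection = [5.0, 2.8349]
Squared diffs: [16.9695, 0.0]
Distance = sqrt(16.9695) = 4.1194


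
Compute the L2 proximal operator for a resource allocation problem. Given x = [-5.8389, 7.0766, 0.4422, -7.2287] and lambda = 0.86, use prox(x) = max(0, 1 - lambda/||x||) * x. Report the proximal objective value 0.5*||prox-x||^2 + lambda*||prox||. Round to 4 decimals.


Step 1: Compute ||x||.
||x|| = 11.6885
Step 2: Compute scaling factor.
scale = max(0, 1 - 0.86/11.6885) = 0.9264
Step 3: prox(x) = [-5.4093, 6.5559, 0.4097, -6.6968]
||prox(x)|| = 10.8285
Step 4: Proximal objective.
0.5*||prox-x||^2 = 0.3698
lambda*||prox|| = 9.3125
Total = 9.6823


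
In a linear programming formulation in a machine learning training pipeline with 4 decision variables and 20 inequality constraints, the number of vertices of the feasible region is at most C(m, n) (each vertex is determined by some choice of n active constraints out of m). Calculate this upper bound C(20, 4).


Each vertex corresponds to some choice of n active constraints out of m, so the number of vertices is at most C(m, n) = m! / (n!(m-n)!).
m = 20, n = 4
Numerator: 20 * 19 * 18 * 17
Denominator: 4! = 24
C(20, 4) = 4845


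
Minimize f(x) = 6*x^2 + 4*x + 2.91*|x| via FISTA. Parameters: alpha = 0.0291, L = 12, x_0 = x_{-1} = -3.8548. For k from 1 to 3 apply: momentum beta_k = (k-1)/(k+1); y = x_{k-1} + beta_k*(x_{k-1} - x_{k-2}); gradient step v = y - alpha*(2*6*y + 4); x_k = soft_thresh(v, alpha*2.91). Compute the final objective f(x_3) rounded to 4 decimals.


FISTA on f(x) = 6*x^2 + 4*x + 2.91*|x|
L = 12, alpha = 0.0291
Iteration 1: beta = 0.0, y = -3.8548 + 0.0*(-3.8548 + 3.8548) = -3.8548
  grad(y) = -42.2576, v = y - alpha*grad = -2.6251
  prox(v) = soft_thresh(-2.6251, 0.0847) = -2.5404
Iteration 2: beta = 0.3333, y = -2.5404 + 0.3333*(-2.5404 + 3.8548) = -2.1023
  grad(y) = -21.2276, v = y - alpha*grad = -1.4846
  prox(v) = soft_thresh(-1.4846, 0.0847) = -1.3999
Iteration 3: beta = 0.5, y = -1.3999 + 0.5*(-1.3999 + 2.5404) = -0.8296
  grad(y) = -5.9556, v = y - alpha*grad = -0.6563
  prox(v) = soft_thresh(-0.6563, 0.0847) = -0.5716
f(x_3) = 6*(-0.5716)^2 + 4*(-0.5716) + 2.91*|-0.5716| = 1.3376


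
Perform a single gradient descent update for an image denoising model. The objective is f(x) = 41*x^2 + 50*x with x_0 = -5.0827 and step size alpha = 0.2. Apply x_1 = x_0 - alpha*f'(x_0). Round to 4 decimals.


We compute the gradient at x_0 and apply the update.
f'(x) = 82*x + 50
f'(-5.0827) = 82*-5.0827 + 50 = -366.7814
x_1 = -5.0827 - 0.2*-366.7814 = 68.2736


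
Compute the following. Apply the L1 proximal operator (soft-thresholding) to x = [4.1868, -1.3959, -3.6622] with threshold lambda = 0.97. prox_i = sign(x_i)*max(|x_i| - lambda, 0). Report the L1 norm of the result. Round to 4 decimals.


Soft-thresholding with lambda = 0.97:
prox(4.1868) = sign(4.1868)*max(|4.1868| - 0.97, 0) = 3.2168
prox(-1.3959) = sign(-1.3959)*max(|-1.3959| - 0.97, 0) = -0.4259
prox(-3.6622) = sign(-3.6622)*max(|-3.6622| - 0.97, 0) = -2.6922
prox(x) = [3.2168, -0.4259, -2.6922]
||prox(x)||_1 = 3.2168 + 0.4259 + 2.6922 = 6.3349


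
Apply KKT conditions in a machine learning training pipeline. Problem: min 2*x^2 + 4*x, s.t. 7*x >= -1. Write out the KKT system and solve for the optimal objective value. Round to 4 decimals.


Step 1: Try lambda = 0 (constraint inactive).
x_unc = -4/(2*2) = -1.0
Check: 7*-1.0 = -7.0 < -1 -- violated!
Step 2: Constraint must be active: 7*x = -1
x* = -1/7 = -0.1429 (rounded; the exact value -1/7 is used below)
lambda = (2*2*(-1/7) + 4)/7 = 0.4898
Step 3: Compute optimal value.
f(x*) = 2*(-1/7)^2 + 4*(-1/7) = -0.5306


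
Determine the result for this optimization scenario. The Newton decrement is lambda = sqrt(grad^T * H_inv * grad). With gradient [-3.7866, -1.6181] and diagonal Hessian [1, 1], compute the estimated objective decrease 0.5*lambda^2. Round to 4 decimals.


Step 1: H is diagonal, so H^(-1) * g = [-3.7866, -1.6181].
Step 2: g^T H^(-1) g = sum_i g_i^2 / H_ii
  = (-3.7866)^2/1 + (-1.6181)^2/1
  = 14.3383 + 2.6182 = 16.9566
Step 3: Objective decrease = 0.5 * g^T H^(-1) g = 8.4783


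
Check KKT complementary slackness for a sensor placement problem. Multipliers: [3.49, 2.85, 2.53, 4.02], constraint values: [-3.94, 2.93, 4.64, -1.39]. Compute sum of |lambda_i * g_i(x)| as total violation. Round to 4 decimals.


KKT complementary slackness check:
lambda_1 * g_1 = 3.49 * -3.94 = -13.7506
lambda_2 * g_2 = 2.85 * 2.93 = 8.3505
lambda_3 * g_3 = 2.53 * 4.64 = 11.7392
lambda_4 * g_4 = 4.02 * -1.39 = -5.5878
Total violation = 13.7506 + 8.3505 + 11.7392 + 5.5878 = 39.4281


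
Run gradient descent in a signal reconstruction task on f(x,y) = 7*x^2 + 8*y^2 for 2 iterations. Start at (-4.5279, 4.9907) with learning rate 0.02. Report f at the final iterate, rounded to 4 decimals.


Gradient descent on f(x,y) = 7*x^2 + 8*y^2.
Starting point: (-4.5279, 4.9907), alpha = 0.02
Step 1: grad_x = 2*7*-4.5279 = -63.3906, grad_y = 2*8*4.9907 = 79.8512
  x_1 = -4.5279 - 0.02*-63.3906 = -3.2601
  y_1 = 4.9907 - 0.02*79.8512 = 3.3937
Step 2: grad_x = 2*7*-3.2601 = -45.6412, grad_y = 2*8*3.3937 = 54.2988
  x_2 = -3.2601 - 0.02*-45.6412 = -2.3473
  y_2 = 3.3937 - 0.02*54.2988 = 2.3077
f(-2.3473, 2.3077) = 7*(-2.3473)^2 + 8*2.3077^2 = 81.1713


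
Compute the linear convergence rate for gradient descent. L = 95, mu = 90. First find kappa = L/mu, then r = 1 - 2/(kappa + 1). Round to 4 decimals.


Step 1: Compute the condition number.
kappa = L/mu = 95/90 = 1.0556
Step 2: Compute the convergence rate.
r = 1 - 2/(kappa + 1) = 1 - 2*mu/(L + mu) = (L - mu)/(L + mu) = 5/185 = 0.027


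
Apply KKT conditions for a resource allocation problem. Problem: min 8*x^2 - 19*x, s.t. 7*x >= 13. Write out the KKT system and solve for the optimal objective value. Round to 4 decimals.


Step 1: Try lambda = 0 (constraint inactive).
x_unc = 19/(2*8) = 1.1875
Check: 7*1.1875 = 8.3125 < 13 -- violated!
Step 2: Constraint must be active: 7*x = 13
x* = 13/7 = 1.8571 (rounded; the exact value 13/7 is used below)
lambda = (2*8*(13/7) - 19)/7 = 1.5306
Step 3: Compute optimal value.
f(x*) = 8*(13/7)^2 - 19*(13/7) = -7.6939


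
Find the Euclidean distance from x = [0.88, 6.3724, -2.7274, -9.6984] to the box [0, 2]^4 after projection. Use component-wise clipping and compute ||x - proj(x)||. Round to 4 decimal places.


Project each component onto [0, 2].
clip(0.88) = 0.88, clip(6.3724) = 2.0, clip(-2.7274) = 0.0, clip(-9.6984) = 0.0
Projection = [0.88, 2.0, 0.0, 0.0]
Squared diffs: [0.0, 19.1179, 7.4387, 94.059]
Distance = sqrt(120.6156) = 10.9825


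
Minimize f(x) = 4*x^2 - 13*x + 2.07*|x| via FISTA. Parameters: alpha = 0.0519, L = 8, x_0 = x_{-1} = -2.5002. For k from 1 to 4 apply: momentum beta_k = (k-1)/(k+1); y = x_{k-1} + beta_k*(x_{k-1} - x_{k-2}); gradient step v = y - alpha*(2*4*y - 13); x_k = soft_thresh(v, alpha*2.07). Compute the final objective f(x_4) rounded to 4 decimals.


FISTA on f(x) = 4*x^2 - 13*x + 2.07*|x|
L = 8, alpha = 0.0519
Iteration 1: beta = 0.0, y = -2.5002 + 0.0*(-2.5002 + 2.5002) = -2.5002
  grad(y) = -33.0016, v = y - alpha*grad = -0.7874
  prox(v) = soft_thresh(-0.7874, 0.1074) = -0.68
Iteration 2: beta = 0.3333, y = -0.68 + 0.3333*(-0.68 + 2.5002) = -0.0732
  grad(y) = -13.586, v = y - alpha*grad = 0.6319
  prox(v) = soft_thresh(0.6319, 0.1074) = 0.5244
Iteration 3: beta = 0.5, y = 0.5244 + 0.5*(0.5244 + 0.68) = 1.1266
  grad(y) = -3.9869, v = y - alpha*grad = 1.3336
  prox(v) = soft_thresh(1.3336, 0.1074) = 1.2261
Iteration 4: beta = 0.6, y = 1.2261 + 0.6*(1.2261 - 0.5244) = 1.6471
  grad(y) = 0.1771, v = y - alpha*grad = 1.6379
  prox(v) = soft_thresh(1.6379, 0.1074) = 1.5305
f(x_4) = 4*1.5305^2 - 13*1.5305 + 2.07*|1.5305| = -7.3586


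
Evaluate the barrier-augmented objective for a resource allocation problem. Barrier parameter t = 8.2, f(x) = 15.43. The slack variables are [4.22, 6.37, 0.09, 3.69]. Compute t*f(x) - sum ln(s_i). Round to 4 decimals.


Step 1: Compute log-barrier.
ln values: [1.4398, 1.8516, -2.4079, 1.3056]
phi = -(1.4398 + 1.8516 - 2.4079 + 1.3056) = -2.1891
Step 2: Compute augmented objective.
t*f(x) = 8.2*15.43 = 126.526
Total = 126.526 - 2.1891 = 124.3369


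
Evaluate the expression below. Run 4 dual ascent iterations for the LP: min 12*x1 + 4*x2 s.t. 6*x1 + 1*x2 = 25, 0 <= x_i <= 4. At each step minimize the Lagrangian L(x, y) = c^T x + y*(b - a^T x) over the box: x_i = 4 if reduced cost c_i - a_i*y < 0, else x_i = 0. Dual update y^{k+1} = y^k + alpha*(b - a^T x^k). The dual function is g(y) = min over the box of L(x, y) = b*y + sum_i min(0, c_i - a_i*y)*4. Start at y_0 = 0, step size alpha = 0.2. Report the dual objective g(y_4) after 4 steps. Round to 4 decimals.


Dual ascent for LP: min 12*x1 + 4*x2, 6*x1 + 1*x2 = 25, 0 <= x_i <= 4
Step 1: y^k = 0.0, reduced costs: (12.0, 4.0)
  x^k = (0.0, 0.0), subgradient = b - a^T x = 25.0
  y^{k+1} = 0.0 + 0.2*25.0 = 5.0
Step 2: y^k = 5.0, reduced costs: (-18.0, -1.0)
  x^k = (4.0, 4.0), subgradient = b - a^T x = -3.0
  y^{k+1} = 5.0 + 0.2*-3.0 = 4.4
Step 3: y^k = 4.4, reduced costs: (-14.4, -0.4)
  x^k = (4.0, 4.0), subgradient = b - a^T x = -3.0
  y^{k+1} = 4.4 + 0.2*-3.0 = 3.8
Step 4: y^k = 3.8, reduced costs: (-10.8, 0.2)
  x^k = (4.0, 0.0), subgradient = b - a^T x = 1.0
  y^{k+1} = 3.8 + 0.2*1.0 = 4.0
Dual objective at y_4 = 4.0: reduced costs (-12.0, 0.0), box minimizer x = (4.0, 0.0)
g(y_4) = b*y + (c1 - a1*y)*x1 + (c2 - a2*y)*x2 = 25*4.0 + (-12.0)*4.0 + 0.0*0.0 = 100.0 - 48.0 + 0.0 = 52.0


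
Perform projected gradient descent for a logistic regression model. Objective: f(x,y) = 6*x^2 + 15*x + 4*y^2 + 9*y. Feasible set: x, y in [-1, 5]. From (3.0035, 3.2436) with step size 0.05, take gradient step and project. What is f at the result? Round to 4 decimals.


Step 1: Compute gradient at (3.0035, 3.2436).
grad_x = 2*6*3.0035 + 15 = 51.042
grad_y = 2*4*3.2436 + 9 = 34.9488
Step 2: Gradient step.
x_raw = 3.0035 - 0.05*51.042 = 0.4514
y_raw = 3.2436 - 0.05*34.9488 = 1.4962
Step 3: Project onto [-1, 5].
x_proj = clip(0.4514) = 0.4514
y_proj = clip(1.4962) = 1.4962
Step 4: Evaluate f.
f(0.4514, 1.4962) = 30.413


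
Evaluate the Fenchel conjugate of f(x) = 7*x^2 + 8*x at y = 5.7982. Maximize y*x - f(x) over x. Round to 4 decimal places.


f*(y) = sup_x {y*x - a*x^2 - b*x} = sup_x {(y-b)*x - a*x^2}
FOC: (y - b) - 2a*x = 0 => x* = (y - b)/(2a)
x* = (5.7982 - 8)/(2*7) = -0.1573
f*(5.7982) = (y-b)^2/(4a) = (5.7982 - 8)^2/(4*7)
= 4.8479/28 = 0.1731


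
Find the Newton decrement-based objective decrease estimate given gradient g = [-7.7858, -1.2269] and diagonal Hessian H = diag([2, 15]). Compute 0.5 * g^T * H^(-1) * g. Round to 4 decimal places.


Step 1: H is diagonal, so H^(-1) * g = [-3.8929, -0.0818].
Step 2: g^T H^(-1) g = sum_i g_i^2 / H_ii
  = (-7.7858)^2/2 + (-1.2269)^2/15
  = 30.3093 + 0.1004 = 30.4097
Step 3: Objective decrease = 0.5 * g^T H^(-1) g = 15.2048


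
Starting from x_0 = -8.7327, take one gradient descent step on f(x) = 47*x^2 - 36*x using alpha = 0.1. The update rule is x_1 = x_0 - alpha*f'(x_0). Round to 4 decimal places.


We compute the gradient at x_0 and apply the update.
f'(x) = 94*x - 36
f'(-8.7327) = 94*-8.7327 - 36 = -856.8738
x_1 = -8.7327 - 0.1*-856.8738 = 76.9547


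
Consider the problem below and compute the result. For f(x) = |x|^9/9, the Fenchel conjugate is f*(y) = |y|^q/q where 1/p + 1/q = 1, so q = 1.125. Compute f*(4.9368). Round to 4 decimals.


The conjugate exponent q satisfies 1/p + 1/q = 1.
p = 9, so q = 9/(9 - 1) = 1.125
|y|^q = 4.9368^1.125 = 6.0273
f*(4.9368) = 6.0273 / 1.125 = 5.3576


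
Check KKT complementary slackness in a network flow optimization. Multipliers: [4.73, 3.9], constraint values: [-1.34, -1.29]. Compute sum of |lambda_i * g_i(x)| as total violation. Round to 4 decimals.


KKT complementary slackness check:
lambda_1 * g_1 = 4.73 * -1.34 = -6.3382
lambda_2 * g_2 = 3.9 * -1.29 = -5.031
Total violation = 6.3382 + 5.031 = 11.3692


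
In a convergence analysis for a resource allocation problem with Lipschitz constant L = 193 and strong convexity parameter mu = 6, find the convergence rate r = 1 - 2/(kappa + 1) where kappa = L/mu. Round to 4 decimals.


Step 1: Compute the condition number.
kappa = L/mu = 193/6 = 32.1667
Step 2: Compute the convergence rate.
r = 1 - 2/(kappa + 1) = 1 - 2*mu/(L + mu) = (L - mu)/(L + mu) = 187/199 = 0.9397


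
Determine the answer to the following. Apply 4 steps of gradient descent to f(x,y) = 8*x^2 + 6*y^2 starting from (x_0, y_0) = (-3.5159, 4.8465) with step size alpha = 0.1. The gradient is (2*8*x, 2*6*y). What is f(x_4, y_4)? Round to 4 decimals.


Gradient descent on f(x,y) = 8*x^2 + 6*y^2.
Starting point: (-3.5159, 4.8465), alpha = 0.1
Step 1: grad_x = 2*8*-3.5159 = -56.2544, grad_y = 2*6*4.8465 = 58.158
  x_1 = -3.5159 - 0.1*-56.2544 = 2.1095
  y_1 = 4.8465 - 0.1*58.158 = -0.9693
Step 2: grad_x = 2*8*2.1095 = 33.7526, grad_y = 2*6*-0.9693 = -11.6316
  x_2 = 2.1095 - 0.1*33.7526 = -1.2657
  y_2 = -0.9693 - 0.1*-11.6316 = 0.1939
Step 3: grad_x = 2*8*-1.2657 = -20.2516, grad_y = 2*6*0.1939 = 2.3263
  x_3 = -1.2657 - 0.1*-20.2516 = 0.7594
  y_3 = 0.1939 - 0.1*2.3263 = -0.0388
Step 4: grad_x = 2*8*0.7594 = 12.151, grad_y = 2*6*-0.0388 = -0.4653
  x_4 = 0.7594 - 0.1*12.151 = -0.4557
  y_4 = -0.0388 - 0.1*-0.4653 = 0.0078
f(-0.4557, 0.0078) = 8*(-0.4557)^2 + 6*0.0078^2 = 1.6614


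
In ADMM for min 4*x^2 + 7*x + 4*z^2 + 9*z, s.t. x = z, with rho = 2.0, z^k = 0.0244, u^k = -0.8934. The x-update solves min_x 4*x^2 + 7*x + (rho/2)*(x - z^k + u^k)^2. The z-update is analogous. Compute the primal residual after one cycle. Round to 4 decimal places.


ADMM iteration with rho = 2.0, z^k = 0.0244, u^k = -0.8934
Step 1: x-update.
Minimize 4*x^2 + 7*x + (2.0/2)*(x - 0.0244 - 0.8934)^2
FOC: (2*4 + 2.0)*x = -7 + 2.0*(0.0244 + 0.8934)
x^{k+1} = -0.5164
Step 2: z-update.
Minimize 4*z^2 + 9*z + (2.0/2)*(-0.5164 - z - 0.8934)^2
FOC: (2*4 + 2.0)*z = -9 + 2.0*(-0.5164 - 0.8934)
z^{k+1} = -1.182
Step 3: u-update.
u^{k+1} = -0.8934 - 0.5164 + 1.182 = -0.2279
Step 4: Primal residual = |-0.5164 + 1.182| = 0.6655


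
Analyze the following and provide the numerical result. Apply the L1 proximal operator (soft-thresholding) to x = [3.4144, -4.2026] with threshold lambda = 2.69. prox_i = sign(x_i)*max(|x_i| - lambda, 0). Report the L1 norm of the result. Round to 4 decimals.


Soft-thresholding with lambda = 2.69:
prox(3.4144) = sign(3.4144)*max(|3.4144| - 2.69, 0) = 0.7244
prox(-4.2026) = sign(-4.2026)*max(|-4.2026| - 2.69, 0) = -1.5126
prox(x) = [0.7244, -1.5126]
||prox(x)||_1 = 0.7244 + 1.5126 = 2.237


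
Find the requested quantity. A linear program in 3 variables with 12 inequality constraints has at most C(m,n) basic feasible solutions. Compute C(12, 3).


Each vertex corresponds to some choice of n active constraints out of m, so the number of vertices is at most C(m, n) = m! / (n!(m-n)!).
m = 12, n = 3
Numerator: 12 * 11 * 10
Denominator: 3! = 6
C(12, 3) = 220


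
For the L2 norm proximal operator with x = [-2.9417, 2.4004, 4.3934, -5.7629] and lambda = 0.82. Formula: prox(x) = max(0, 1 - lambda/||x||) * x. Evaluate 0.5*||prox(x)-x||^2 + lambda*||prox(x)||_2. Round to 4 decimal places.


Step 1: Compute ||x||.
||x|| = 8.181
Step 2: Compute scaling factor.
scale = max(0, 1 - 0.82/8.181) = 0.8998
Step 3: prox(x) = [-2.6468, 2.1598, 3.953, -5.1853]
||prox(x)|| = 7.361
Step 4: Proximal objective.
0.5*||prox-x||^2 = 0.3362
lambda*||prox|| = 6.036
Total = 6.3722


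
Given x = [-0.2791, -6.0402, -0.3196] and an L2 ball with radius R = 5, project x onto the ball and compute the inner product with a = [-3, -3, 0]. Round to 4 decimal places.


Step 1: Compute ||x|| (intermediates to 6 decimals).
||x|| = sqrt((-0.2791)^2 + (-6.0402)^2 + (-0.3196)^2) = 6.055085
Step 2: Project.
Since ||x|| > R, scale = R/||x|| = 5/6.055085 = 0.825752, proj(x) = scale * x
proj(x) = [-0.230467, -4.987707, -0.26391]
Step 3: Dot product.
a^T * proj(x) = -3*(-0.230467) - 3*(-4.987707) + 0*(-0.26391) = 15.6545


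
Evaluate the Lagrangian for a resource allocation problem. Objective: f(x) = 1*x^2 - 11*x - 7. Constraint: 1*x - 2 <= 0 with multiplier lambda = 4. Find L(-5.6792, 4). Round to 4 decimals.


Step 1: Evaluate f(x).
f(-5.6792) = 1*(-5.6792)^2 - 11*(-5.6792) - 7 = 87.7245
Step 2: Evaluate g(x).
g(-5.6792) = 1*-5.6792 - 2 = -7.6792
Step 3: Compute Lagrangian.
L = 87.7245 + 4*-7.6792 = 57.0077


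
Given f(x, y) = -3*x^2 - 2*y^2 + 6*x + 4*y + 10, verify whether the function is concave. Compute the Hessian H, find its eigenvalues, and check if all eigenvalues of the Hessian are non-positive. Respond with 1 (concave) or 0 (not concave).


The Hessian of f(x,y) = -3*x^2 - 2*y^2 + 6*x + 4*y + 10 is:
H = [[-6, 0], [0, -4]]
Trace = -6 - 4 = -10
Determinant = -6*-4 - (0)^2 = 24
Discriminant = (-10)^2 - 4*24 = 4.0
Eigenvalues: lambda_1 = -6.0, lambda_2 = -4.0
The function is concave.

1


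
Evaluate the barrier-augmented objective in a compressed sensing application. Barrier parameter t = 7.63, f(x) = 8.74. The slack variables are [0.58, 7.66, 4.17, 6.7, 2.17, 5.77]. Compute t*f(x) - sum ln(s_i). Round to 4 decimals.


Step 1: Compute log-barrier.
ln values: [-0.5447, 2.036, 1.4279, 1.9021, 0.7747, 1.7527]
phi = -(-0.5447 + 2.036 + 1.4279 + 1.9021 + 0.7747 + 1.7527) = -7.3487
Step 2: Compute augmented objective.
t*f(x) = 7.63*8.74 = 66.6862
Total = 66.6862 - 7.3487 = 59.3375


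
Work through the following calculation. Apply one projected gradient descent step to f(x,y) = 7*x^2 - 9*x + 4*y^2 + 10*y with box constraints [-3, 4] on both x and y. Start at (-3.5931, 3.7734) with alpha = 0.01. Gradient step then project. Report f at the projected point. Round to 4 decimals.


Step 1: Compute gradient at (-3.5931, 3.7734).
grad_x = 2*7*-3.5931 - 9 = -59.3034
grad_y = 2*4*3.7734 + 10 = 40.1872
Step 2: Gradient step.
x_raw = -3.5931 - 0.01*-59.3034 = -3.0001
y_raw = 3.7734 - 0.01*40.1872 = 3.3715
Step 3: Project onto [-3, 4].
x_proj = clip(-3.0001) = -3.0
y_proj = clip(3.3715) = 3.3715
Step 4: Evaluate f.
f(-3.0, 3.3715) = 169.1841


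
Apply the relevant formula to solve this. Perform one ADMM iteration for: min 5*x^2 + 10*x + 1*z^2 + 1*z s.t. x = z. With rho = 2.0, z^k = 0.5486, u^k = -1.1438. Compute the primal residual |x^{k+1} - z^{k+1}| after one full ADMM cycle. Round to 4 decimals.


ADMM iteration with rho = 2.0, z^k = 0.5486, u^k = -1.1438
Step 1: x-update.
Minimize 5*x^2 + 10*x + (2.0/2)*(x - 0.5486 - 1.1438)^2
FOC: (2*5 + 2.0)*x = -10 + 2.0*(0.5486 + 1.1438)
x^{k+1} = -0.5513
Step 2: z-update.
Minimize 1*z^2 + 1*z + (2.0/2)*(-0.5513 - z - 1.1438)^2
FOC: (2*1 + 2.0)*z = -1 + 2.0*(-0.5513 - 1.1438)
z^{k+1} = -1.0975
Step 3: u-update.
u^{k+1} = -1.1438 - 0.5513 + 1.0975 = -0.5975
Step 4: Primal residual = |-0.5513 + 1.0975| = 0.5463


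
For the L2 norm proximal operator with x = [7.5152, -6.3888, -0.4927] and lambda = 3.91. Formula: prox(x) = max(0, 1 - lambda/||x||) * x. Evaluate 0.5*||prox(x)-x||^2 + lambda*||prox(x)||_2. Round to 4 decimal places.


Step 1: Compute ||x||.
||x|| = 9.8761
Step 2: Compute scaling factor.
scale = max(0, 1 - 3.91/9.8761) = 0.6041
Step 3: prox(x) = [4.5399, -3.8594, -0.2976]
||prox(x)|| = 5.9661
Step 4: Proximal objective.
0.5*||prox-x||^2 = 7.6441
lambda*||prox|| = 23.3275
Total = 30.9716


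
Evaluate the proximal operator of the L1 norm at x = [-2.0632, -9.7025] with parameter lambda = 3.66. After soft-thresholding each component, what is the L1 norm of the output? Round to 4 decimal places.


Soft-thresholding with lambda = 3.66:
prox(-2.0632) = sign(-2.0632)*max(|-2.0632| - 3.66, 0) = 0.0
prox(-9.7025) = sign(-9.7025)*max(|-9.7025| - 3.66, 0) = -6.0425
prox(x) = [0.0, -6.0425]
||prox(x)||_1 = 0.0 + 6.0425 = 6.0425


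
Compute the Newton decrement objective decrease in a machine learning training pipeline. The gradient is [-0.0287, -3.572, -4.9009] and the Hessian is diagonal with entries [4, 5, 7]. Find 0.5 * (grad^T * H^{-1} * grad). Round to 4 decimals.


Step 1: H is diagonal, so H^(-1) * g = [-0.0072, -0.7144, -0.7001].
Step 2: g^T H^(-1) g = sum_i g_i^2 / H_ii
  = (-0.0287)^2/4 + (-3.572)^2/5 + (-4.9009)^2/7
  = 0.0002 + 2.5518 + 3.4313 = 5.9833
Step 3: Objective decrease = 0.5 * g^T H^(-1) g = 2.9917


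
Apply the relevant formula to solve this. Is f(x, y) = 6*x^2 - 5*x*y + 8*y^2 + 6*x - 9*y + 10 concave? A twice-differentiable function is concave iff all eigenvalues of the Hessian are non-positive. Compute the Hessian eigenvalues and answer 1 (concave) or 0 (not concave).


The Hessian of f(x,y) = 6*x^2 - 5*x*y + 8*y^2 + 6*x - 9*y + 10 is:
H = [[12, -5], [-5, 16]]
Trace = 12 + 16 = 28
Determinant = 12*16 - (-5)^2 = 167
Discriminant = (28)^2 - 4*167 = 116.0
Eigenvalues: lambda_1 = 8.6148, lambda_2 = 19.3852
The function is not concave.

0


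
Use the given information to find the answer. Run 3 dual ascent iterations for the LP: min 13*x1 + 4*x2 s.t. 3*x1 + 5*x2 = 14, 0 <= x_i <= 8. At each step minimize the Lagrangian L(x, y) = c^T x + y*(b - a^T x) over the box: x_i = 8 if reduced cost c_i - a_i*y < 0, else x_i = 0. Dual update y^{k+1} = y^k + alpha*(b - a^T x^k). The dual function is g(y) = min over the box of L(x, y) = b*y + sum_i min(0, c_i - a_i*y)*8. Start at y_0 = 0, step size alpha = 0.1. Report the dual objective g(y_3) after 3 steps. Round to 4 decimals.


Dual ascent for LP: min 13*x1 + 4*x2, 3*x1 + 5*x2 = 14, 0 <= x_i <= 8
Step 1: y^k = 0.0, reduced costs: (13.0, 4.0)
  x^k = (0.0, 0.0), subgradient = b - a^T x = 14.0
  y^{k+1} = 0.0 + 0.1*14.0 = 1.4
Step 2: y^k = 1.4, reduced costs: (8.8, -3.0)
  x^k = (0.0, 8.0), subgradient = b - a^T x = -26.0
  y^{k+1} = 1.4 + 0.1*-26.0 = -1.2
Step 3: y^k = -1.2, reduced costs: (16.6, 10.0)
  x^k = (0.0, 0.0), subgradient = b - a^T x = 14.0
  y^{k+1} = -1.2 + 0.1*14.0 = 0.2
Dual objective at y_3 = 0.2: reduced costs (12.4, 3.0), box minimizer x = (0.0, 0.0)
g(y_3) = b*y + (c1 - a1*y)*x1 + (c2 - a2*y)*x2 = 14*0.2 + 12.4*0.0 + 3.0*0.0 = 2.8 + 0.0 + 0.0 = 2.8


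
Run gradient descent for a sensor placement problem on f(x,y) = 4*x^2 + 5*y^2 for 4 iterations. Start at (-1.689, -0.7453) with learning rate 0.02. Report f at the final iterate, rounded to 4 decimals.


Gradient descent on f(x,y) = 4*x^2 + 5*y^2.
Starting point: (-1.689, -0.7453), alpha = 0.02
Step 1: grad_x = 2*4*-1.689 = -13.512, grad_y = 2*5*-0.7453 = -7.453
  x_1 = -1.689 - 0.02*-13.512 = -1.4188
  y_1 = -0.7453 - 0.02*-7.453 = -0.5962
Step 2: grad_x = 2*4*-1.4188 = -11.3501, grad_y = 2*5*-0.5962 = -5.9624
  x_2 = -1.4188 - 0.02*-11.3501 = -1.1918
  y_2 = -0.5962 - 0.02*-5.9624 = -0.477
Step 3: grad_x = 2*4*-1.1918 = -9.5341, grad_y = 2*5*-0.477 = -4.7699
  x_3 = -1.1918 - 0.02*-9.5341 = -1.0011
  y_3 = -0.477 - 0.02*-4.7699 = -0.3816
Step 4: grad_x = 2*4*-1.0011 = -8.0086, grad_y = 2*5*-0.3816 = -3.8159
  x_4 = -1.0011 - 0.02*-8.0086 = -0.8409
  y_4 = -0.3816 - 0.02*-3.8159 = -0.3053
f(-0.8409, -0.3053) = 4*(-0.8409)^2 + 5*(-0.3053)^2 = 3.2944


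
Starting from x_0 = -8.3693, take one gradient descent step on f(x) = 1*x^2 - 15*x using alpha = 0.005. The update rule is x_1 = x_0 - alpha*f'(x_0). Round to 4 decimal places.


We compute the gradient at x_0 and apply the update.
f'(x) = 2*x - 15
f'(-8.3693) = 2*-8.3693 - 15 = -31.7386
x_1 = -8.3693 - 0.005*-31.7386 = -8.2106


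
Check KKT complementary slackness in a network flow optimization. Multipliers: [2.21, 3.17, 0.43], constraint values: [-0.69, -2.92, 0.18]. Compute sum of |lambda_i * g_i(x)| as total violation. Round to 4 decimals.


KKT complementary slackness check:
lambda_1 * g_1 = 2.21 * -0.69 = -1.5249
lambda_2 * g_2 = 3.17 * -2.92 = -9.2564
lambda_3 * g_3 = 0.43 * 0.18 = 0.0774
Total violation = 1.5249 + 9.2564 + 0.0774 = 10.8587


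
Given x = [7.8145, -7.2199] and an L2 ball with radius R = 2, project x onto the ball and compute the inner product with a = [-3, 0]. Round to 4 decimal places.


Step 1: Compute ||x|| (intermediates to 6 decimals).
||x|| = sqrt(7.8145^2 + (-7.2199)^2) = 10.639237
Step 2: Project.
Since ||x|| > R, scale = R/||x|| = 2/10.639237 = 0.187983, proj(x) = scale * x
proj(x) = [1.468993, -1.357218]
Step 3: Dot product.
a^T * proj(x) = -3*1.468993 + 0*(-1.357218) = -4.407


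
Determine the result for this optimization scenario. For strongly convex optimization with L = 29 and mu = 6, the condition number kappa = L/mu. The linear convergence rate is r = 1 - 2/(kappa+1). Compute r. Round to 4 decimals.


Step 1: Compute the condition number.
kappa = L/mu = 29/6 = 4.8333
Step 2: Compute the convergence rate.
r = 1 - 2/(kappa + 1) = 1 - 2*mu/(L + mu) = (L - mu)/(L + mu) = 23/35 = 0.6571


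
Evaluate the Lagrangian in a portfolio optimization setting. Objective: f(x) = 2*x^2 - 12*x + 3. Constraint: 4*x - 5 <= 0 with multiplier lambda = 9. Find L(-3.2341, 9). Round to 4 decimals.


Step 1: Evaluate f(x).
f(-3.2341) = 2*(-3.2341)^2 - 12*(-3.2341) + 3 = 62.728
Step 2: Evaluate g(x).
g(-3.2341) = 4*-3.2341 - 5 = -17.9364
Step 3: Compute Lagrangian.
L = 62.728 + 9*-17.9364 = -98.6996


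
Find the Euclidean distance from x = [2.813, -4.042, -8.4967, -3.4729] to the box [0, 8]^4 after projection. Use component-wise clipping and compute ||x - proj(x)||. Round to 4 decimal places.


Project each component onto [0, 8].
clip(2.813) = 2.813, clip(-4.042) = 0.0, clip(-8.4967) = 0.0, clip(-3.4729) = 0.0
Projection = [2.813, 0.0, 0.0, 0.0]
Squared diffs: [0.0, 16.3378, 72.1939, 12.061]
Distance = sqrt(100.5927) = 10.0296


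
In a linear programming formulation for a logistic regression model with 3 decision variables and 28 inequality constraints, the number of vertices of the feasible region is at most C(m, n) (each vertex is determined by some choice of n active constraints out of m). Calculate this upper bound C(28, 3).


Each vertex corresponds to some choice of n active constraints out of m, so the number of vertices is at most C(m, n) = m! / (n!(m-n)!).
m = 28, n = 3
Numerator: 28 * 27 * 26
Denominator: 3! = 6
C(28, 3) = 3276


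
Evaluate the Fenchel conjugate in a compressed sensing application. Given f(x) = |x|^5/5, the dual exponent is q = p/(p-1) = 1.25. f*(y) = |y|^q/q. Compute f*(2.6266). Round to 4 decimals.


The conjugate exponent q satisfies 1/p + 1/q = 1.
p = 5, so q = 5/(5 - 1) = 1.25
|y|^q = 2.6266^1.25 = 3.3438
f*(2.6266) = 3.3438 / 1.25 = 2.6751


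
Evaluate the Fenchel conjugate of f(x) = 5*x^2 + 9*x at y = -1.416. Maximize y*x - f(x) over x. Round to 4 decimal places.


f*(y) = sup_x {y*x - a*x^2 - b*x} = sup_x {(y-b)*x - a*x^2}
FOC: (y - b) - 2a*x = 0 => x* = (y - b)/(2a)
x* = (-1.416 - 9)/(2*5) = -1.0416
f*(-1.416) = (y-b)^2/(4a) = (-1.416 - 9)^2/(4*5)
= 108.4931/20 = 5.4247


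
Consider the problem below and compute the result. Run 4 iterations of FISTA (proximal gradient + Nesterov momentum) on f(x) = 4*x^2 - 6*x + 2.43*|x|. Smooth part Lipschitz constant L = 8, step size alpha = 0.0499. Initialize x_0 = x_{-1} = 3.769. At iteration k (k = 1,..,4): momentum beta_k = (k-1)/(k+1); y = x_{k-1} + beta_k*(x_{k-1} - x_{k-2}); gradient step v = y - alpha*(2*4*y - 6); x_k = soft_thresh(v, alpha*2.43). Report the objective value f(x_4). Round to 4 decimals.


FISTA on f(x) = 4*x^2 - 6*x + 2.43*|x|
L = 8, alpha = 0.0499
Iteration 1: beta = 0.0, y = 3.769 + 0.0*(3.769 - 3.769) = 3.769
  grad(y) = 24.152, v = y - alpha*grad = 2.5638
  prox(v) = soft_thresh(2.5638, 0.1213) = 2.4426
Iteration 2: beta = 0.3333, y = 2.4426 + 0.3333*(2.4426 - 3.769) = 2.0004
  grad(y) = 10.0033, v = y - alpha*grad = 1.5012
  prox(v) = soft_thresh(1.5012, 0.1213) = 1.38
Iteration 3: beta = 0.5, y = 1.38 + 0.5*(1.38 - 2.4426) = 0.8487
  grad(y) = 0.7896, v = y - alpha*grad = 0.8093
  prox(v) = soft_thresh(0.8093, 0.1213) = 0.688
Iteration 4: beta = 0.6, y = 0.688 + 0.6*(0.688 - 1.38) = 0.2729
  grad(y) = -3.817, v = y - alpha*grad = 0.4633
  prox(v) = soft_thresh(0.4633, 0.1213) = 0.3421
f(x_4) = 4*0.3421^2 - 6*0.3421 + 2.43*|0.3421| = -0.7532


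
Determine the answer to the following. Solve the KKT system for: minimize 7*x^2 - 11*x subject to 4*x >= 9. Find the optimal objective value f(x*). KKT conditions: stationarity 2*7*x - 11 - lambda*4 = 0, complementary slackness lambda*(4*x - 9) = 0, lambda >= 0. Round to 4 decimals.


Step 1: Try lambda = 0 (constraint inactive).
x_unc = 11/(2*7) = 0.7857
Check: 4*0.7857 = 3.1428 < 9 -- violated!
Step 2: Constraint must be active: 4*x = 9
x* = 9/4 = 2.25
lambda = (2*7*2.25 - 11)/4 = 5.125
Step 3: Compute optimal value.
f(x*) = 7*2.25^2 - 11*2.25 = 10.6875


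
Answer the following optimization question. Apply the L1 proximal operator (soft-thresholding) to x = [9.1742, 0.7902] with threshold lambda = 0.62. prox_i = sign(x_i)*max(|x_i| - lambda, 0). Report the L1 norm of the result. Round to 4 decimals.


Soft-thresholding with lambda = 0.62:
prox(9.1742) = sign(9.1742)*max(|9.1742| - 0.62, 0) = 8.5542
prox(0.7902) = sign(0.7902)*max(|0.7902| - 0.62, 0) = 0.1702
prox(x) = [8.5542, 0.1702]
||prox(x)||_1 = 8.5542 + 0.1702 = 8.7244


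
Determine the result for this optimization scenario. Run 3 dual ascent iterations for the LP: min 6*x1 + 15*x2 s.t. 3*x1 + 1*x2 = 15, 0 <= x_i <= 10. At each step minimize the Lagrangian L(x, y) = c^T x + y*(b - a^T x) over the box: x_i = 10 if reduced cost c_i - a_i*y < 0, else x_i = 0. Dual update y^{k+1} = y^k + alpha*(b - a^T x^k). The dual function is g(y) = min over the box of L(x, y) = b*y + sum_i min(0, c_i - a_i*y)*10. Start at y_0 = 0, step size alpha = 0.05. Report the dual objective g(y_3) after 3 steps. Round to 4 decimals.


Dual ascent for LP: min 6*x1 + 15*x2, 3*x1 + 1*x2 = 15, 0 <= x_i <= 10
Step 1: y^k = 0.0, reduced costs: (6.0, 15.0)
  x^k = (0.0, 0.0), subgradient = b - a^T x = 15.0
  y^{k+1} = 0.0 + 0.05*15.0 = 0.75
Step 2: y^k = 0.75, reduced costs: (3.75, 14.25)
  x^k = (0.0, 0.0), subgradient = b - a^T x = 15.0
  y^{k+1} = 0.75 + 0.05*15.0 = 1.5
Step 3: y^k = 1.5, reduced costs: (1.5, 13.5)
  x^k = (0.0, 0.0), subgradient = b - a^T x = 15.0
  y^{k+1} = 1.5 + 0.05*15.0 = 2.25
Dual objective at y_3 = 2.25: reduced costs (-0.75, 12.75), box minimizer x = (10.0, 0.0)
g(y_3) = b*y + (c1 - a1*y)*x1 + (c2 - a2*y)*x2 = 15*2.25 + (-0.75)*10.0 + 12.75*0.0 = 33.75 - 7.5 + 0.0 = 26.25


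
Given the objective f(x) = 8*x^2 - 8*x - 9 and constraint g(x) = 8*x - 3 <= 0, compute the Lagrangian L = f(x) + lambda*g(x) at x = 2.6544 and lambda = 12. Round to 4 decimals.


Step 1: Evaluate f(x).
f(2.6544) = 8*2.6544^2 - 8*2.6544 - 9 = 26.1315
Step 2: Evaluate g(x).
g(2.6544) = 8*2.6544 - 3 = 18.2352
Step 3: Compute Lagrangian.
L = 26.1315 + 12*18.2352 = 244.9539


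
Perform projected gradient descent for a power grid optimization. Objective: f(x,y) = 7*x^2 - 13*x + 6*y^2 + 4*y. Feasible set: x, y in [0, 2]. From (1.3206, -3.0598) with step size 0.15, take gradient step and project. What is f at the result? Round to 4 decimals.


Step 1: Compute gradient at (1.3206, -3.0598).
grad_x = 2*7*1.3206 - 13 = 5.4884
grad_y = 2*6*-3.0598 + 4 = -32.7176
Step 2: Gradient step.
x_raw = 1.3206 - 0.15*5.4884 = 0.4973
y_raw = -3.0598 - 0.15*-32.7176 = 1.8478
Step 3: Project onto [0, 2].
x_proj = clip(0.4973) = 0.4973
y_proj = clip(1.8478) = 1.8478
Step 4: Evaluate f.
f(0.4973, 1.8478) = 23.1444


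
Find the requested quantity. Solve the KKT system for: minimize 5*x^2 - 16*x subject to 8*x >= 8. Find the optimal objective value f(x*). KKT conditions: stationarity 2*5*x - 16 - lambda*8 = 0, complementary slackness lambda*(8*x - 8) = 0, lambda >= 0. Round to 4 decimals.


Step 1: Try lambda = 0 (constraint inactive).
Stationarity: 2*5*x - 16 = 0
x* = 16/(2*5) = 1.6
Check constraint: 8*1.6 = 12.8 >= 8 -- satisfied.
Step 2: Compute optimal value.
f(x*) = 5*1.6^2 - 16*1.6 = -12.8


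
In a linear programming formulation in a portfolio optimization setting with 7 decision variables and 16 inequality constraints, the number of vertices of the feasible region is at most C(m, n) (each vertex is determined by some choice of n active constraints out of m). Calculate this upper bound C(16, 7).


Each vertex corresponds to some choice of n active constraints out of m, so the number of vertices is at most C(m, n) = m! / (n!(m-n)!).
m = 16, n = 7
Numerator: 16 * 15 * 14 * 13 * 12 * 11 * 10
Denominator: 7! = 5040
C(16, 7) = 11440


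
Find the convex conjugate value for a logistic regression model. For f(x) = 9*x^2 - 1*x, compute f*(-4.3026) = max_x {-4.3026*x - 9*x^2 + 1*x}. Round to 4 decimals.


f*(y) = sup_x {y*x - a*x^2 - b*x} = sup_x {(y-b)*x - a*x^2}
FOC: (y - b) - 2a*x = 0 => x* = (y - b)/(2a)
x* = (-4.3026 + 1)/(2*9) = -0.1835
f*(-4.3026) = (y-b)^2/(4a) = (-4.3026 + 1)^2/(4*9)
= 10.9072/36 = 0.303


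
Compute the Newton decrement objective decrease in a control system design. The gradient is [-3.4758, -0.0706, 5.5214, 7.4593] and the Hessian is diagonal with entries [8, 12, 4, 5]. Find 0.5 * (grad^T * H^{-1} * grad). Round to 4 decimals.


Step 1: H is diagonal, so H^(-1) * g = [-0.4345, -0.0059, 1.3804, 1.4919].
Step 2: g^T H^(-1) g = sum_i g_i^2 / H_ii
  = (-3.4758)^2/8 + (-0.0706)^2/12 + (5.5214)^2/4 + (7.4593)^2/5
  = 1.5101 + 0.0004 + 7.6215 + 11.1282 = 20.2603
Step 3: Objective decrease = 0.5 * g^T H^(-1) g = 10.1301


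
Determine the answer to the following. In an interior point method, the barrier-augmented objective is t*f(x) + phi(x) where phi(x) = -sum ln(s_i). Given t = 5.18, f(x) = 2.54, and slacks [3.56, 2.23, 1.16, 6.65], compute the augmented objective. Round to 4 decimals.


Step 1: Compute log-barrier.
ln values: [1.2698, 0.802, 0.1484, 1.8946]
phi = -(1.2698 + 0.802 + 0.1484 + 1.8946) = -4.1148
Step 2: Compute augmented objective.
t*f(x) = 5.18*2.54 = 13.1572
Total = 13.1572 - 4.1148 = 9.0424


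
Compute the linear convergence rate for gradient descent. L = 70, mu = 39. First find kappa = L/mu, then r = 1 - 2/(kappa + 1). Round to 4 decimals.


Step 1: Compute the condition number.
kappa = L/mu = 70/39 = 1.7949
Step 2: Compute the convergence rate.
r = 1 - 2/(kappa + 1) = 1 - 2*mu/(L + mu) = (L - mu)/(L + mu) = 31/109 = 0.2844


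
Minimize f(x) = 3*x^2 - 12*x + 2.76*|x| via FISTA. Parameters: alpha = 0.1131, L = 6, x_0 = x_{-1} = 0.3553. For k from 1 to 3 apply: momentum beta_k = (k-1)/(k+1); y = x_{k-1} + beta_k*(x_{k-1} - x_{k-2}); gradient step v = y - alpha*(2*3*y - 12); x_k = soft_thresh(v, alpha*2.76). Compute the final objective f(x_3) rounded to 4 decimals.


FISTA on f(x) = 3*x^2 - 12*x + 2.76*|x|
L = 6, alpha = 0.1131
Iteration 1: beta = 0.0, y = 0.3553 + 0.0*(0.3553 - 0.3553) = 0.3553
  grad(y) = -9.8682, v = y - alpha*grad = 1.4714
  prox(v) = soft_thresh(1.4714, 0.3122) = 1.1592
Iteration 2: beta = 0.3333, y = 1.1592 + 0.3333*(1.1592 - 0.3553) = 1.4272
  grad(y) = -3.4367, v = y - alpha*grad = 1.8159
  prox(v) = soft_thresh(1.8159, 0.3122) = 1.5038
Iteration 3: beta = 0.5, y = 1.5038 + 0.5*(1.5038 - 1.1592) = 1.676
  grad(y) = -1.9439, v = y - alpha*grad = 1.8959
  prox(v) = soft_thresh(1.8959, 0.3122) = 1.5837
f(x_3) = 3*1.5837^2 - 12*1.5837 + 2.76*|1.5837| = -7.1091


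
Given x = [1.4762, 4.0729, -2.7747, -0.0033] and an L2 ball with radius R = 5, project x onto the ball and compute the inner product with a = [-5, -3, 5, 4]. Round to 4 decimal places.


Step 1: Compute ||x|| (intermediates to 6 decimals).
||x|| = sqrt(1.4762^2 + 4.0729^2 + (-2.7747)^2 + (-0.0033)^2) = 5.144575
Step 2: Project.
Since ||x|| > R, scale = R/||x|| = 5/5.144575 = 0.971898, proj(x) = scale * x
proj(x) = [1.434716, 3.958443, -2.696725, -0.003207]
Step 3: Dot product.
a^T * proj(x) = -5*1.434716 - 3*3.958443 + 5*(-2.696725) + 4*(-0.003207) = -32.5454


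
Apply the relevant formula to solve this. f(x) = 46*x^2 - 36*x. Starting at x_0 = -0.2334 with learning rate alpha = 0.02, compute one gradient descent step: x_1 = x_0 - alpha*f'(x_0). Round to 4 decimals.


We compute the gradient at x_0 and apply the update.
f'(x) = 92*x - 36
f'(-0.2334) = 92*-0.2334 - 36 = -57.4728
x_1 = -0.2334 - 0.02*-57.4728 = 0.9161


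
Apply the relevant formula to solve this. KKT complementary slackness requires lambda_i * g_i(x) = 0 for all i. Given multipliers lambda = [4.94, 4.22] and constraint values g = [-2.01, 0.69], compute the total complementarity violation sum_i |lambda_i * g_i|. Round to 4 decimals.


KKT complementary slackness check:
lambda_1 * g_1 = 4.94 * -2.01 = -9.9294
lambda_2 * g_2 = 4.22 * 0.69 = 2.9118
Total violation = 9.9294 + 2.9118 = 12.8412
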